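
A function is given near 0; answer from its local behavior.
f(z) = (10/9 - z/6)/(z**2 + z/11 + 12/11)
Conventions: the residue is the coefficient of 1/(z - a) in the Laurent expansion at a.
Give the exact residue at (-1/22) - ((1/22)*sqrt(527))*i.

The residue is (-1/12) + ((443/18972)*sqrt(527))*i.

The factor z**2 + z/11 + 12/11 splits as (z - a)(z - a') with a = (-1/22) - ((1/22)*sqrt(527))*i, a' = (-1/22) + ((1/22)*sqrt(527))*i. At the order-1 pole a set g(z) = (z - a)*f(z) = [10/9 - z/6] / (z - a').
Simple pole: residue = g(a) at a = (-1/22) - ((1/22)*sqrt(527))*i, which is (-1/12) + ((443/18972)*sqrt(527))*i.


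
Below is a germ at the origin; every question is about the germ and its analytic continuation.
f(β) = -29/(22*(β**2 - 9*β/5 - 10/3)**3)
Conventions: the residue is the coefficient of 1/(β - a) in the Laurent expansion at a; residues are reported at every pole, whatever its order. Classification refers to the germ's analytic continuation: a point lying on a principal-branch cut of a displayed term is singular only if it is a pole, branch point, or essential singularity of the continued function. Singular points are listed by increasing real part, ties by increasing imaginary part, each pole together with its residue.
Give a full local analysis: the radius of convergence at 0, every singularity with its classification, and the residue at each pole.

Radius of convergence at 0: -9/10 + (1/30)*sqrt(3729).
At 9/10 - (1/30)*sqrt(3729): a pole of order 3; residue (2446875/21125454977)*sqrt(3729).
At 9/10 + (1/30)*sqrt(3729): a pole of order 3; residue -(2446875/21125454977)*sqrt(3729).

Denominator factor (β**2 - 9*β/5 - 10/3)^3: discriminant 1243/75, real irrational roots 9/10 + (1/30)*sqrt(3729) and 9/10 - (1/30)*sqrt(3729); poles of order 3, moduli 9/10 + (1/30)*sqrt(3729) and -9/10 + (1/30)*sqrt(3729).
The radius of convergence is the smallest modulus among the singular points: -9/10 + (1/30)*sqrt(3729).
The factor β**2 - 9*β/5 - 10/3 splits as (β - a)(β - a') with a = 9/10 - (1/30)*sqrt(3729), a' = 9/10 + (1/30)*sqrt(3729). At the order-3 pole a set g(β) = (β - a)^3*f(β) = [-29/22] / (β - a')^3.
Order-3 pole: residue = g''(a)/2; g''(9/10 - (1/30)*sqrt(3729)) = (4893750/21125454977)*sqrt(3729), so the residue is (2446875/21125454977)*sqrt(3729).
The factor β**2 - 9*β/5 - 10/3 splits as (β - a)(β - a') with a = 9/10 + (1/30)*sqrt(3729), a' = 9/10 - (1/30)*sqrt(3729). At the order-3 pole a set g(β) = (β - a)^3*f(β) = [-29/22] / (β - a')^3.
Order-3 pole: residue = g''(a)/2; g''(9/10 + (1/30)*sqrt(3729)) = -(4893750/21125454977)*sqrt(3729), so the residue is -(2446875/21125454977)*sqrt(3729).
List the singular points by increasing real part (a conjugate pair: the negative imaginary part first).


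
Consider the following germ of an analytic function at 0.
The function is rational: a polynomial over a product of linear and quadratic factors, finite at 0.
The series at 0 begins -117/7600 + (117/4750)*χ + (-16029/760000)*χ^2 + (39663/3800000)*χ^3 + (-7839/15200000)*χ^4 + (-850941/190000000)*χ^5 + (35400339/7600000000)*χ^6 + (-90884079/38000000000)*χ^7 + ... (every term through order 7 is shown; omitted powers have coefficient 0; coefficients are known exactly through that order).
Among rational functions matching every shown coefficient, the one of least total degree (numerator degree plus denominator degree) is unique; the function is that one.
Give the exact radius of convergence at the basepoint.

No rational of total degree below 4 reproduces all 8 coefficients; solving the [0/4] Pade equations on them gives f(χ) = -13/(38*(χ + 10/3)**2*(χ**2 + 2*χ + 2)), whose expansion matches every shown term.
Denominator factor (χ + 10/3)^2: pole of order 2 at -10/3, modulus 10/3.
Denominator factor (χ**2 + 2*χ + 2): discriminant -4, complex-conjugate roots (-1) + (1)*i and (-1) - (1)*i; poles of order 1, moduli sqrt(2) and sqrt(2).
The radius of convergence is the smallest modulus among the singular points: sqrt(2).

The radius of convergence is sqrt(2).


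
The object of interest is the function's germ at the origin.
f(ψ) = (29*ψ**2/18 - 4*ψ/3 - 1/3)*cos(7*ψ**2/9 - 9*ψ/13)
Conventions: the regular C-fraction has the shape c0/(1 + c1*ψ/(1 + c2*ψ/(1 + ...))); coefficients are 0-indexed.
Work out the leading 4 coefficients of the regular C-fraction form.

The regular C-fraction coefficients are [-1/3, -4, 2671/507, -1761787/5416788].

Taylor coefficients (expand at 0): a_0 = -1/3, a_1 = -4/3, a_2 = 2572/1521, a_3 = 71/507.
c0 = a_0 = -1/3. Peel one level at a time: if S = 1 + c*ψ/S' with S'(0) = 1, then c is the ψ-coefficient of S and S' = c*ψ/(S - 1).
S_1 = c0/f = 1 + (-4)*ψ + (10684/507)*ψ^2 + ...; c1 = -4.
S_2 = c1*ψ/(S_1 - 1) = 1 + (2671/507)*ψ + (1761787/1028196)*ψ^2 + ...; c2 = 2671/507.
S_3 = c2*ψ/(S_2 - 1) = 1 + (-1761787/5416788)*ψ + ...; c3 = -1761787/5416788.


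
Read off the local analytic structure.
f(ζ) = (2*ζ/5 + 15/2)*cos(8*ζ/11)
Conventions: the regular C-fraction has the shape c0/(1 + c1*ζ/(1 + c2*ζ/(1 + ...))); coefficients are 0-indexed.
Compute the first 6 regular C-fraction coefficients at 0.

Taylor coefficients (expand at 0): a_0 = 15/2, a_1 = 2/5, a_2 = -240/121, a_3 = -64/605, a_4 = 1280/14641, a_5 = 1024/219615.
c0 = a_0 = 15/2. Peel one level at a time: if S = 1 + c*ζ/S' with S'(0) = 1, then c is the ζ-coefficient of S and S' = c*ζ/(S - 1).
S_1 = c0/f = 1 + (-4/75)*ζ + (181936/680625)*ζ^2 + ...; c1 = -4/75.
S_2 = c1*ζ/(S_1 - 1) = 1 + (45484/9075)*ζ + (363872/14641)*ζ^2 + ...; c2 = 45484/9075.
S_3 = c2*ζ/(S_2 - 1) = 1 + (-600/121)*ζ + (-300000/1375891)*ζ^2 + ...; c3 = -600/121.
S_4 = c3*ζ/(S_3 - 1) = 1 + (-500/11371)*ζ + (-159680/387898923)*ζ^2 + ...; c4 = -500/11371.
S_5 = c4*ζ/(S_4 - 1) = 1 + (-7984/852825)*ζ + ...; c5 = -7984/852825.

The regular C-fraction coefficients are [15/2, -4/75, 45484/9075, -600/121, -500/11371, -7984/852825].


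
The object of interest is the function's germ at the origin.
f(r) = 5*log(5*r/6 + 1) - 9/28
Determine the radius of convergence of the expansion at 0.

The radius of convergence is 6/5.

Branch term (5)*log(1 - r/(-6/5)): its argument vanishes at r = -6/5, a logarithmic branch point, modulus 6/5.
The radius of convergence is the smallest modulus among the singular points: 6/5.


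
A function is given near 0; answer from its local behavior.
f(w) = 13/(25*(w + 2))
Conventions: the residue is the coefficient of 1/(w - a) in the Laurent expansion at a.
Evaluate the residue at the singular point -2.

At the order-1 pole -2 set g(w) = (w - (-2))*f(w) = 13/25.
Simple pole: residue = g(a) at a = -2, which is 13/25.

The residue is 13/25.


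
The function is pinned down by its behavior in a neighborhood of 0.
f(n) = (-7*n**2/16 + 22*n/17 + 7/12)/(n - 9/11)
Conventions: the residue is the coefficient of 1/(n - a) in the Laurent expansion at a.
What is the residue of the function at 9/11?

At the order-1 pole 9/11 set g(n) = (n - (9/11))*f(n) = -7*n**2/16 + 22*n/17 + 7/12.
Simple pole: residue = g(a) at a = 9/11, which is 133223/98736.

The residue is 133223/98736.


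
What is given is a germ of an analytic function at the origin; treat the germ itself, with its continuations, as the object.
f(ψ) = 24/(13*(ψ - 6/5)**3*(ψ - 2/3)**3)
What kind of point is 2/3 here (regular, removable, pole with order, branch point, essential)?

The point is a pole of order 3.

The denominator factor ψ - 2/3 vanishes at 2/3 and appears to the power 3; the numerator there equals 24/13, nonzero, and no other factor vanishes.
Hence a pole whose order is the multiplicity, 3.


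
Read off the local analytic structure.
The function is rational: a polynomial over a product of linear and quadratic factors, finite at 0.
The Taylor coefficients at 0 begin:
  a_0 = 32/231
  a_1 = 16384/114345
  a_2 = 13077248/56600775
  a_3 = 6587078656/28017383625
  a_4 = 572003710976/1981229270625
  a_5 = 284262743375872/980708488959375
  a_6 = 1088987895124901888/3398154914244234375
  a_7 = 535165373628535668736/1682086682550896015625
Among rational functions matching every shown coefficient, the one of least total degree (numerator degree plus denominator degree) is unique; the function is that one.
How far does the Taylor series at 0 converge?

The radius of convergence is -1/10 + (1/20)*sqrt(554).

No rational of total degree below 3 reproduces all 8 coefficients; solving the [0/3] Pade equations on them gives f(d) = 3/(14*(d - 9/8)*(d**2 + d/5 - 11/8)), whose expansion matches every shown term.
Denominator factor (d - 9/8): pole of order 1 at 9/8, modulus 9/8.
Denominator factor (d**2 + d/5 - 11/8): discriminant 277/50, real irrational roots -1/10 + (1/20)*sqrt(554) and -1/10 - (1/20)*sqrt(554); poles of order 1, moduli -1/10 + (1/20)*sqrt(554) and 1/10 + (1/20)*sqrt(554).
The radius of convergence is the smallest modulus among the singular points: -1/10 + (1/20)*sqrt(554).


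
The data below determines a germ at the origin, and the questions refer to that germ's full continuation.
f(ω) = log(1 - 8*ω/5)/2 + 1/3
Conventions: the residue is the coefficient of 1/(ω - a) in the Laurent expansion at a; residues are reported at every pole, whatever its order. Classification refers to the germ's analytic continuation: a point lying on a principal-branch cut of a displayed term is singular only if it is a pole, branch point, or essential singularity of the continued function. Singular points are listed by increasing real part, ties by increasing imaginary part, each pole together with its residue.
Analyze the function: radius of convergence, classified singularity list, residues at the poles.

Radius of convergence at 0: 5/8.
At 5/8: a logarithmic branch point.

Branch term (1/2)*log(1 - ω/(5/8)): its argument vanishes at ω = 5/8, a logarithmic branch point, modulus 5/8.
The radius of convergence is the smallest modulus among the singular points: 5/8.


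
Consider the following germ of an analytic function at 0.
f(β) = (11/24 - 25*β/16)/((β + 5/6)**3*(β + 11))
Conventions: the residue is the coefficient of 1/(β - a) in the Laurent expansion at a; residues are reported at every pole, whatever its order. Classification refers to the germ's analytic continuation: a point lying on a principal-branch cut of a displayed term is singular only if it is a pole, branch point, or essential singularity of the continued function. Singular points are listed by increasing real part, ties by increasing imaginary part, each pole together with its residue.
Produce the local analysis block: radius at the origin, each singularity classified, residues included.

Radius of convergence at 0: 5/6.
At -11: a pole of order 1; residue -7623/453962.
At -5/6: a pole of order 3; residue 7623/453962.

Denominator factor (β + 5/6)^3: pole of order 3 at -5/6, modulus 5/6.
Denominator factor (β + 11): pole of order 1 at -11, modulus 11.
The radius of convergence is the smallest modulus among the singular points: 5/6.
At the order-1 pole -11 set g(β) = (β - (-11))*f(β) = (11/24 - 25*β/16)/(β + 5/6)**3.
Simple pole: residue = g(a) at a = -11, which is -7623/453962.
At the order-3 pole -5/6 set g(β) = (β - (-5/6))^3*f(β) = (11/24 - 25*β/16)/(β + 11).
Order-3 pole: residue = g''(a)/2; g''(-5/6) = 7623/226981, so the residue is 7623/453962.
List the singular points by increasing real part (a conjugate pair: the negative imaginary part first).


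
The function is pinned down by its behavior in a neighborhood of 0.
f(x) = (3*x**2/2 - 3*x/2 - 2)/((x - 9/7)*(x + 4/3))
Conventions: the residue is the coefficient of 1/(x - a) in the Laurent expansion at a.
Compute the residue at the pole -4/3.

The residue is -56/55.

At the order-1 pole -4/3 set g(x) = (x - (-4/3))*f(x) = (3*x**2/2 - 3*x/2 - 2)/(x - 9/7).
Simple pole: residue = g(a) at a = -4/3, which is -56/55.


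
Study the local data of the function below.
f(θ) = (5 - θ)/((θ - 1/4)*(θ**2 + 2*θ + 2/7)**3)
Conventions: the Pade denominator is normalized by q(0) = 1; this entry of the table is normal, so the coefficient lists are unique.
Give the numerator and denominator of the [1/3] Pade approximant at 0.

Taylor coefficients needed (expand at 0): a_0 = -1715/2, a_1 = 14749, a_2 = -750827/4, a_3 = 7947653/4, a_4 = -76496889/4.
Write the denominator as Q(θ) = 1 + q1*θ + q2*θ^2 + q3*θ^3. Requiring Q*f - P = O(θ^5) with deg P <= 1 kills the coefficients of θ^2..θ^4 in Q*f:
  θ^2: a_2 + q1*a_1 + q2*a_0 = 0, i.e. -750827/4 + (14749)*q1 + (-1715/2)*q2 = 0.
  θ^3: a_3 + q1*a_2 + q2*a_1 + q3*a_0 = 0, i.e. 7947653/4 + (-750827/4)*q1 + (14749)*q2 + (-1715/2)*q3 = 0.
  θ^4: a_4 + q1*a_3 + q2*a_2 + q3*a_1 = 0, i.e. -76496889/4 + (7947653/4)*q1 + (-750827/4)*q2 + (14749)*q3 = 0.
Solving this linear system: q1 = 354827/62306, q2 = -7535759/62306, q3 = -125834905/124612.
The numerator is Q*f truncated at degree 1: P0 = a_0 = -1715/2; P1 = a_1 + q1*a_0 = 1229374083/124612.

The Pade approximant has numerator coefficients [-1715/2, 1229374083/124612]; denominator coefficients [1, 354827/62306, -7535759/62306, -125834905/124612].


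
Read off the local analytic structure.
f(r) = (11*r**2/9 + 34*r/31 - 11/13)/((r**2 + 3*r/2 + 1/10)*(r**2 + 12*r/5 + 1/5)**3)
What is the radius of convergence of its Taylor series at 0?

The radius of convergence is 3/4 - (1/20)*sqrt(185).

Denominator factor (r**2 + 3*r/2 + 1/10): discriminant 37/20, real irrational roots -3/4 + (1/20)*sqrt(185) and -3/4 - (1/20)*sqrt(185); poles of order 1, moduli 3/4 - (1/20)*sqrt(185) and 3/4 + (1/20)*sqrt(185).
Denominator factor (r**2 + 12*r/5 + 1/5)^3: discriminant 124/25, real irrational roots -6/5 + (1/5)*sqrt(31) and -6/5 - (1/5)*sqrt(31); poles of order 3, moduli 6/5 - (1/5)*sqrt(31) and 6/5 + (1/5)*sqrt(31).
The radius of convergence is the smallest modulus among the singular points: 3/4 - (1/20)*sqrt(185).


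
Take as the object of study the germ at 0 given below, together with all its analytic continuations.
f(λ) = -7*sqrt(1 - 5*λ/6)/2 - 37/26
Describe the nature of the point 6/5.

The term (-7/2)*sqrt(1 - λ/(6/5)) has argument 1 - 6/5/(6/5) = 0 at 6/5: a square-root (algebraic, two-sheeted) branch point; the remaining terms are analytic or single-valued there.

The point is an algebraic (square-root) branch point.


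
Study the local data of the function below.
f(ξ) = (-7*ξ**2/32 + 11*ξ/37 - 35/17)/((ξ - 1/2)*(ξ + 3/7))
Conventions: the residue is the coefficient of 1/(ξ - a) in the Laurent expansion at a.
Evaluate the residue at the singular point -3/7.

The residue is 313693/130832.

At the order-1 pole -3/7 set g(ξ) = (ξ - (-3/7))*f(ξ) = (-7*ξ**2/32 + 11*ξ/37 - 35/17)/(ξ - 1/2).
Simple pole: residue = g(a) at a = -3/7, which is 313693/130832.


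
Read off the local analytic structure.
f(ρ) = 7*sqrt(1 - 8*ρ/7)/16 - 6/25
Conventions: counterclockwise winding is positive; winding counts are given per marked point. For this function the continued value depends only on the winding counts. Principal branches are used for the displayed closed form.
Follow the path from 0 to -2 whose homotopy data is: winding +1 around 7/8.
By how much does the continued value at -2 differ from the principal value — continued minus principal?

The rational part is single-valued and drops out of the difference; each branch term changes only by its own monodromy.
(7/16)*sqrt(1 - ρ/(7/8)): winding +1 is odd, the square root flips sign, contributing -2*(7/16)*sqrt(1 - (-2)/(7/8)) = -2*(7/16)*sqrt(23/7) = -(1/8)*sqrt(161).
Summing the contributions at ρ = -2 gives -(1/8)*sqrt(161).

Continued minus principal equals -(1/8)*sqrt(161).


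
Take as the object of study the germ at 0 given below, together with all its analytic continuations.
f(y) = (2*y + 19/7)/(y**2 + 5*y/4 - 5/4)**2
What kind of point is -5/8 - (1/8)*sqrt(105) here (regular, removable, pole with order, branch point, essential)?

The denominator factor y**2 + 5*y/4 - 5/4 vanishes at -5/8 - (1/8)*sqrt(105) and appears to the power 2; the numerator there equals 41/28 - (1/4)*sqrt(105), nonzero, and no other factor vanishes.
Hence a pole whose order is the multiplicity, 2.

The point is a pole of order 2.


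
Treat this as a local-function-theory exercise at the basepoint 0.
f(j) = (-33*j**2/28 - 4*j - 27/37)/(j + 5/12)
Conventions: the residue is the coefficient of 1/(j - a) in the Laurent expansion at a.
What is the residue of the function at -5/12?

The residue is 12139/16576.

At the order-1 pole -5/12 set g(j) = (j - (-5/12))*f(j) = -33*j**2/28 - 4*j - 27/37.
Simple pole: residue = g(a) at a = -5/12, which is 12139/16576.


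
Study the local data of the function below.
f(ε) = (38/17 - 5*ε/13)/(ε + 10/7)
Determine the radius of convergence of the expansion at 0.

The radius of convergence is 10/7.

Denominator factor (ε + 10/7): pole of order 1 at -10/7, modulus 10/7.
The radius of convergence is the smallest modulus among the singular points: 10/7.


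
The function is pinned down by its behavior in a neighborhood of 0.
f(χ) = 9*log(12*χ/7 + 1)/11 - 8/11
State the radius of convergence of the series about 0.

The radius of convergence is 7/12.

Branch term (9/11)*log(1 - χ/(-7/12)): its argument vanishes at χ = -7/12, a logarithmic branch point, modulus 7/12.
The radius of convergence is the smallest modulus among the singular points: 7/12.


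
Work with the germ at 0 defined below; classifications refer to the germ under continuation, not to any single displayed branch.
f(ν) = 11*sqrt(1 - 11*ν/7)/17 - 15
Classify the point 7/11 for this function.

The term (11/17)*sqrt(1 - ν/(7/11)) has argument 1 - 7/11/(7/11) = 0 at 7/11: a square-root (algebraic, two-sheeted) branch point; the remaining terms are analytic or single-valued there.

The point is an algebraic (square-root) branch point.


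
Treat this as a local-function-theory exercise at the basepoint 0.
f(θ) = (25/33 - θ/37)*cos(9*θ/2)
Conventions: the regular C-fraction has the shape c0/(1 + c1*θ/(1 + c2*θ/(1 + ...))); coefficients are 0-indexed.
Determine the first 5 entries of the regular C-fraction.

Taylor coefficients (expand at 0): a_0 = 25/33, a_1 = -1/37, a_2 = -675/88, a_3 = 81/296, a_4 = 18225/1408.
c0 = a_0 = 25/33. Peel one level at a time: if S = 1 + c*θ/S' with S'(0) = 1, then c is the θ-coefficient of S and S' = c*θ/(S - 1).
S_1 = c0/f = 1 + (33/925)*θ + (69314337/6845000)*θ^2 + ...; c1 = 33/925.
S_2 = c1*θ/(S_1 - 1) = 1 + (-23104779/81400)*θ + (623829033/7744)*θ^2 + ...; c2 = -23104779/81400.
S_3 = c2*θ/(S_2 - 1) = 1 + (24975/88)*θ + (-1039584375/123225488)*θ^2 + ...; c3 = 24975/88.
S_4 = c3*θ/(S_3 - 1) = 1 + (457875/15403186)*θ + ...; c4 = 457875/15403186.

The regular C-fraction coefficients are [25/33, 33/925, -23104779/81400, 24975/88, 457875/15403186].


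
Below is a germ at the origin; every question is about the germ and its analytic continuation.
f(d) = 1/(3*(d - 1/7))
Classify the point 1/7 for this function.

The denominator factor d - 1/7 vanishes at 1/7 and appears to the power 1; the numerator there equals 1/3, nonzero, and no other factor vanishes.
Hence a pole whose order is the multiplicity, 1.

The point is a pole of order 1.


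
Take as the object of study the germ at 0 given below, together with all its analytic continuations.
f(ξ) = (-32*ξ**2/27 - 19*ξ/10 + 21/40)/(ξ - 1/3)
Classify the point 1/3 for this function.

The point is a pole of order 1.

The denominator factor ξ - 1/3 vanishes at 1/3 and appears to the power 1; the numerator there equals -2333/9720, nonzero, and no other factor vanishes.
Hence a pole whose order is the multiplicity, 1.


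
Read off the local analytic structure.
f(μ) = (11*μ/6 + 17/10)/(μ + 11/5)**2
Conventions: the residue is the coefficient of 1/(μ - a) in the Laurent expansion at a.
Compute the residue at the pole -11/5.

The residue is 11/6.

At the order-2 pole -11/5 set g(μ) = (μ - (-11/5))^2*f(μ) = 11*μ/6 + 17/10.
Order-2 pole: residue = g'(a); g'(-11/5) = 11/6, so the residue is 11/6.


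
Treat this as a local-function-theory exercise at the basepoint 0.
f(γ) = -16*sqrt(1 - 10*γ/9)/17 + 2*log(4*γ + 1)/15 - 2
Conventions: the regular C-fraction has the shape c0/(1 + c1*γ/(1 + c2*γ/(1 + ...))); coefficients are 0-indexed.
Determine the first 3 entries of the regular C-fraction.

The regular C-fraction coefficients are [-50/17, 404/1125, 58321/113625].

Taylor coefficients (expand at 0): a_0 = -50/17, a_1 = 808/765, a_2 = -6344/6885.
c0 = a_0 = -50/17. Peel one level at a time: if S = 1 + c*γ/S' with S'(0) = 1, then c is the γ-coefficient of S and S' = c*γ/(S - 1).
S_1 = c0/f = 1 + (404/1125)*γ + (-233284/1265625)*γ^2 + ...; c1 = 404/1125.
S_2 = c1*γ/(S_1 - 1) = 1 + (58321/113625)*γ + ...; c2 = 58321/113625.


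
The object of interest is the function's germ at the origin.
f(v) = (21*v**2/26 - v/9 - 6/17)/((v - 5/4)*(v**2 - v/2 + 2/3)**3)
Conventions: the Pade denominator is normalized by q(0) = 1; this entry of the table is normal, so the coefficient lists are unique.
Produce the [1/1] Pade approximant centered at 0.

The Pade approximant has numerator coefficients [81/85, 25781811/8031140]; denominator coefficients [1, 466/118105].

Taylor coefficients needed (expand at 0): a_0 = 81/85, a_1 = 5451/1700, a_2 = -699/55250.
Write the denominator as Q(v) = 1 + q1*v. Requiring Q*f - P = O(v^3) with deg P <= 1 kills the coefficients of v^2..v^2 in Q*f:
  v^2: a_2 + q1*a_1 = 0, i.e. -699/55250 + (5451/1700)*q1 = 0.
Solving this linear system: q1 = 466/118105.
The numerator is Q*f truncated at degree 1: P0 = a_0 = 81/85; P1 = a_1 + q1*a_0 = 25781811/8031140.


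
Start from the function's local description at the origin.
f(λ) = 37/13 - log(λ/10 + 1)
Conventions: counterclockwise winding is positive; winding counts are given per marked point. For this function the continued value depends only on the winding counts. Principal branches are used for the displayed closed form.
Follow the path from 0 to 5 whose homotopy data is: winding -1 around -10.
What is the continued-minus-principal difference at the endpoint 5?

The rational part is single-valued and drops out of the difference; each branch term changes only by its own monodromy.
(-1)*log(1 - λ/(-10)): each positive loop around -10 adds 2*pi*i to the log, so winding -1 contributes (-1)*(-1)*2*pi*i = (2)*pi*i.
Summing the contributions at λ = 5 gives (2)*pi*i.

Continued minus principal equals (2)*pi*i.


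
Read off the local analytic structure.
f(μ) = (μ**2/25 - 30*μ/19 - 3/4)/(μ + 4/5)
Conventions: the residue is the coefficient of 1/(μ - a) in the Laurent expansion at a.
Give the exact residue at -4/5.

The residue is 25591/47500.

At the order-1 pole -4/5 set g(μ) = (μ - (-4/5))*f(μ) = μ**2/25 - 30*μ/19 - 3/4.
Simple pole: residue = g(a) at a = -4/5, which is 25591/47500.


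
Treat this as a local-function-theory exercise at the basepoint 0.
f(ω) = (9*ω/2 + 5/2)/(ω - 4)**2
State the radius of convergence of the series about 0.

The radius of convergence is 4.

Denominator factor (ω - 4)^2: pole of order 2 at 4, modulus 4.
The radius of convergence is the smallest modulus among the singular points: 4.


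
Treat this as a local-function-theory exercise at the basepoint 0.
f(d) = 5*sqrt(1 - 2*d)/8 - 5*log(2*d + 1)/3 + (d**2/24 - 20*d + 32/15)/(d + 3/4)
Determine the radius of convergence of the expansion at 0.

Denominator factor (d + 3/4): pole of order 1 at -3/4, modulus 3/4.
Branch term (5/8)*sqrt(1 - d/(1/2)): its argument vanishes at d = 1/2, a square-root branch point, modulus 1/2.
Branch term (-5/3)*log(1 - d/(-1/2)): its argument vanishes at d = -1/2, a logarithmic branch point, modulus 1/2.
The radius of convergence is the smallest modulus among the singular points: 1/2.

The radius of convergence is 1/2.


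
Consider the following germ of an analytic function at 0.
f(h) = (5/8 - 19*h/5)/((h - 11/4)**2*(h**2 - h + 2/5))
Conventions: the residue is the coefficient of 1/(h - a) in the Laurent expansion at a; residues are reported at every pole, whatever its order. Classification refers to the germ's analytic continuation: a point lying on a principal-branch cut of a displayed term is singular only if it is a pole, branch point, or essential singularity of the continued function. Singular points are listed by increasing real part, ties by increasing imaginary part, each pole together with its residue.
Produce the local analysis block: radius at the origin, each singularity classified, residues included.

Denominator factor (h**2 - h + 2/5): discriminant -3/5, complex-conjugate roots (1/2) + ((1/10)*sqrt(15))*i and (1/2) - ((1/10)*sqrt(15))*i; poles of order 1, moduli (1/5)*sqrt(10) and (1/5)*sqrt(10).
Denominator factor (h - 11/4)^2: pole of order 2 at 11/4, modulus 11/4.
The radius of convergence is the smallest modulus among the singular points: (1/5)*sqrt(10).
The factor h**2 - h + 2/5 splits as (h - a)(h - a') with a = (1/2) - ((1/10)*sqrt(15))*i, a' = (1/2) + ((1/10)*sqrt(15))*i. At the order-1 pole a set g(h) = (h - a)*f(h) = [(5/8 - 19*h/5)/(h - 11/4)**2] / (h - a').
Simple pole: residue = g(a) at a = (1/2) - ((1/10)*sqrt(15))*i, which is (-26032/57963) - ((2630/57963)*sqrt(15))*i.
The factor h**2 - h + 2/5 splits as (h - a)(h - a') with a = (1/2) + ((1/10)*sqrt(15))*i, a' = (1/2) - ((1/10)*sqrt(15))*i. At the order-1 pole a set g(h) = (h - a)*f(h) = [(5/8 - 19*h/5)/(h - 11/4)**2] / (h - a').
Simple pole: residue = g(a) at a = (1/2) + ((1/10)*sqrt(15))*i, which is (-26032/57963) + ((2630/57963)*sqrt(15))*i.
At the order-2 pole 11/4 set g(h) = (h - (11/4))^2*f(h) = (5/8 - 19*h/5)/(h**2 - h + 2/5).
Order-2 pole: residue = g'(a); g'(11/4) = 52064/57963, so the residue is 52064/57963.
List the singular points by increasing real part (a conjugate pair: the negative imaginary part first).

Radius of convergence at 0: (1/5)*sqrt(10).
At (1/2) - ((1/10)*sqrt(15))*i: a pole of order 1; residue (-26032/57963) - ((2630/57963)*sqrt(15))*i.
At (1/2) + ((1/10)*sqrt(15))*i: a pole of order 1; residue (-26032/57963) + ((2630/57963)*sqrt(15))*i.
At 11/4: a pole of order 2; residue 52064/57963.


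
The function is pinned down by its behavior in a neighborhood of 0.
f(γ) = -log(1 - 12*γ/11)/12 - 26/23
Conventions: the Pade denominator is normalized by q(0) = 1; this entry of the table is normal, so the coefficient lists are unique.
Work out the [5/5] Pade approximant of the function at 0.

Taylor coefficients needed (expand at 0): a_0 = -26/23, a_1 = 1/11, a_2 = 6/121, a_3 = 48/1331, a_4 = 432/14641, a_5 = 20736/805255, a_6 = 41472/1771561, a_7 = 2985984/136410197, a_8 = 4478976/214358881, a_9 = 47775744/2357947691, a_10 = 2579890176/129687123005.
Write the denominator as Q(γ) = 1 + q1*γ + q2*γ^2 + q3*γ^3 + q4*γ^4 + q5*γ^5. Requiring Q*f - P = O(γ^11) with deg P <= 5 kills the coefficients of γ^6..γ^10 in Q*f:
  γ^6: a_6 + q1*a_5 + q2*a_4 + q3*a_3 + q4*a_2 + q5*a_1 = 0, i.e. 41472/1771561 + (20736/805255)*q1 + (432/14641)*q2 + (48/1331)*q3 + (6/121)*q4 + (1/11)*q5 = 0.
  γ^7: a_7 + q1*a_6 + q2*a_5 + q3*a_4 + q4*a_3 + q5*a_2 = 0, i.e. 2985984/136410197 + (41472/1771561)*q1 + (20736/805255)*q2 + (432/14641)*q3 + (48/1331)*q4 + (6/121)*q5 = 0.
  γ^8: a_8 + q1*a_7 + q2*a_6 + q3*a_5 + q4*a_4 + q5*a_3 = 0, i.e. 4478976/214358881 + (2985984/136410197)*q1 + (41472/1771561)*q2 + (20736/805255)*q3 + (432/14641)*q4 + (48/1331)*q5 = 0.
  γ^9: a_9 + q1*a_8 + q2*a_7 + q3*a_6 + q4*a_5 + q5*a_4 = 0, i.e. 47775744/2357947691 + (4478976/214358881)*q1 + (2985984/136410197)*q2 + (41472/1771561)*q3 + (20736/805255)*q4 + (432/14641)*q5 = 0.
  γ^10: a_10 + q1*a_9 + q2*a_8 + q3*a_7 + q4*a_6 + q5*a_5 = 0, i.e. 2579890176/129687123005 + (47775744/2357947691)*q1 + (4478976/214358881)*q2 + (2985984/136410197)*q3 + (41472/1771561)*q4 + (20736/805255)*q5 = 0.
Solving this linear system: q1 = -30/11, q2 = 320/121, q3 = -1440/1331, q4 = 17280/102487, q5 = -6912/1127357.
The numerator is Q*f truncated at degree 5: P0 = a_0 = -26/23; P1 = a_1 + q1*a_0 = 73/23; P2 = a_2 + q1*a_1 + q2*a_0 = -8872/2783; P3 = a_3 + q1*a_2 + q2*a_1 + q3*a_0 = 41764/30613; P4 = a_4 + q1*a_3 + q2*a_2 + q3*a_1 + q4*a_0 = -534288/2357201; P5 = a_5 + q1*a_4 + q2*a_3 + q3*a_2 + q4*a_1 + q5*a_0 = 1201056/129646055.

The Pade approximant has numerator coefficients [-26/23, 73/23, -8872/2783, 41764/30613, -534288/2357201, 1201056/129646055]; denominator coefficients [1, -30/11, 320/121, -1440/1331, 17280/102487, -6912/1127357].


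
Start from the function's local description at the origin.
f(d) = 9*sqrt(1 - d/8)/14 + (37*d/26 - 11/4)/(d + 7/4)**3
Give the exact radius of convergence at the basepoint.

The radius of convergence is 7/4.

Denominator factor (d + 7/4)^3: pole of order 3 at -7/4, modulus 7/4.
Branch term (9/14)*sqrt(1 - d/(8)): its argument vanishes at d = 8, a square-root branch point, modulus 8.
The radius of convergence is the smallest modulus among the singular points: 7/4.


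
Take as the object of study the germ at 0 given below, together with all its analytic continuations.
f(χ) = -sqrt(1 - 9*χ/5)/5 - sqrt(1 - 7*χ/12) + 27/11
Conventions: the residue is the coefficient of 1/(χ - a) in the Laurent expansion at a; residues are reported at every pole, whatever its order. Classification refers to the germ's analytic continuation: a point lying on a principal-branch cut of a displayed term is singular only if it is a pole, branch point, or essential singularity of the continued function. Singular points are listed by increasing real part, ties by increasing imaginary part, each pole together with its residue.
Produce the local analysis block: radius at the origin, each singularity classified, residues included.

Branch term (-1)*sqrt(1 - χ/(12/7)): its argument vanishes at χ = 12/7, a square-root branch point, modulus 12/7.
Branch term (-1/5)*sqrt(1 - χ/(5/9)): its argument vanishes at χ = 5/9, a square-root branch point, modulus 5/9.
The radius of convergence is the smallest modulus among the singular points: 5/9.
List the singular points by increasing real part (a conjugate pair: the negative imaginary part first).

Radius of convergence at 0: 5/9.
At 5/9: an algebraic (square-root) branch point.
At 12/7: an algebraic (square-root) branch point.


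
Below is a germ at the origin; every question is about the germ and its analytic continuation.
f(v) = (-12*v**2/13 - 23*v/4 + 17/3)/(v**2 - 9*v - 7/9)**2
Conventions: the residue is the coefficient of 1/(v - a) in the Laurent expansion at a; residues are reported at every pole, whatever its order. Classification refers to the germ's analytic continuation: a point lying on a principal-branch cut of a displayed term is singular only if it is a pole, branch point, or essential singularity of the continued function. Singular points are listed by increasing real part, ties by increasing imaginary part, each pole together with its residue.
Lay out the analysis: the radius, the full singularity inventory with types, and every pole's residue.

Radius of convergence at 0: -9/2 + (1/6)*sqrt(757).
At 9/2 - (1/6)*sqrt(757): a pole of order 2; residue -(54729/29798548)*sqrt(757).
At 9/2 + (1/6)*sqrt(757): a pole of order 2; residue (54729/29798548)*sqrt(757).

Denominator factor (v**2 - 9*v - 7/9)^2: discriminant 757/9, real irrational roots 9/2 + (1/6)*sqrt(757) and 9/2 - (1/6)*sqrt(757); poles of order 2, moduli 9/2 + (1/6)*sqrt(757) and -9/2 + (1/6)*sqrt(757).
The radius of convergence is the smallest modulus among the singular points: -9/2 + (1/6)*sqrt(757).
The factor v**2 - 9*v - 7/9 splits as (v - a)(v - a') with a = 9/2 - (1/6)*sqrt(757), a' = 9/2 + (1/6)*sqrt(757). At the order-2 pole a set g(v) = (v - a)^2*f(v) = [-12*v**2/13 - 23*v/4 + 17/3] / (v - a')^2.
Order-2 pole: residue = g'(a); g'(9/2 - (1/6)*sqrt(757)) = -(54729/29798548)*sqrt(757), so the residue is -(54729/29798548)*sqrt(757).
The factor v**2 - 9*v - 7/9 splits as (v - a)(v - a') with a = 9/2 + (1/6)*sqrt(757), a' = 9/2 - (1/6)*sqrt(757). At the order-2 pole a set g(v) = (v - a)^2*f(v) = [-12*v**2/13 - 23*v/4 + 17/3] / (v - a')^2.
Order-2 pole: residue = g'(a); g'(9/2 + (1/6)*sqrt(757)) = (54729/29798548)*sqrt(757), so the residue is (54729/29798548)*sqrt(757).
List the singular points by increasing real part (a conjugate pair: the negative imaginary part first).


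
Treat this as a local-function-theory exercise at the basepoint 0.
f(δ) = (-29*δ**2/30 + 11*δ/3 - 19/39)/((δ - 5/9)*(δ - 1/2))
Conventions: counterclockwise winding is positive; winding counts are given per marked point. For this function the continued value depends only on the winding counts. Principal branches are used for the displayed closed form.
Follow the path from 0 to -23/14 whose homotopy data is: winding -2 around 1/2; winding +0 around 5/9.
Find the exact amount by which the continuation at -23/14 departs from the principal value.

Continued minus principal equals 0.

The function is rational, hence single-valued: continuing it around any pole returns the same value, so the difference is 0.


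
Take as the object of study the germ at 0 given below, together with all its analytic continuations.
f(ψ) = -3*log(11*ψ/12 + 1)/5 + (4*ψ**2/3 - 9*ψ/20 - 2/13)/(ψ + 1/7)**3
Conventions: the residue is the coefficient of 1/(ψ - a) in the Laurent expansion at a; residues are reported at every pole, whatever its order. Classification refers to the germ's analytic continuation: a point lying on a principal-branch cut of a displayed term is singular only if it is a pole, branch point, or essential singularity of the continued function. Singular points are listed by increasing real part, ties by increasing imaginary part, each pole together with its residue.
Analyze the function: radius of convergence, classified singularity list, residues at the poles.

Radius of convergence at 0: 1/7.
At -12/11: a logarithmic branch point.
At -1/7: a pole of order 3; residue 4/3.

Denominator factor (ψ + 1/7)^3: pole of order 3 at -1/7, modulus 1/7.
Branch term (-3/5)*log(1 - ψ/(-12/11)): its argument vanishes at ψ = -12/11, a logarithmic branch point, modulus 12/11.
The radius of convergence is the smallest modulus among the singular points: 1/7.
The branch term is analytic at -1/7 and contributes nothing to the residue; only the rational part matters.
At the order-3 pole -1/7 set g(ψ) = (ψ - (-1/7))^3*(rational part) = 4*ψ**2/3 - 9*ψ/20 - 2/13.
Order-3 pole: residue = g''(a)/2; g''(-1/7) = 8/3, so the residue is 4/3.
List the singular points by increasing real part (a conjugate pair: the negative imaginary part first).


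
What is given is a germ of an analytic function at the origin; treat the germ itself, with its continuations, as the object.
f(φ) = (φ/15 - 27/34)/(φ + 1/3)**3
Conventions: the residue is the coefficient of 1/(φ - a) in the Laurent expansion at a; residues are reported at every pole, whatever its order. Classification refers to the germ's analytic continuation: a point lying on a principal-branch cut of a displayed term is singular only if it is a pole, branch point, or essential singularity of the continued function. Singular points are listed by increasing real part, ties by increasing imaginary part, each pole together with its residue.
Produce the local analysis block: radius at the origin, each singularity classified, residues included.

Radius of convergence at 0: 1/3.
At -1/3: a pole of order 3; residue 0.

Denominator factor (φ + 1/3)^3: pole of order 3 at -1/3, modulus 1/3.
The radius of convergence is the smallest modulus among the singular points: 1/3.
At the order-3 pole -1/3 set g(φ) = (φ - (-1/3))^3*f(φ) = φ/15 - 27/34.
Order-3 pole: residue = g''(a)/2; g''(-1/3) = 0, so the residue is 0.


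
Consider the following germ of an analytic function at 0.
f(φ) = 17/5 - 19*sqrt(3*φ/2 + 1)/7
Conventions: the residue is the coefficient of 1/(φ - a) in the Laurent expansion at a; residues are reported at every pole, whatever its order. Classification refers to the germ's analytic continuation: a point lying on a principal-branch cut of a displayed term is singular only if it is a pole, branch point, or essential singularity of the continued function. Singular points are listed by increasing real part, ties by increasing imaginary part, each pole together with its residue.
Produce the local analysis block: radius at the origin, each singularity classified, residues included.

Radius of convergence at 0: 2/3.
At -2/3: an algebraic (square-root) branch point.

Branch term (-19/7)*sqrt(1 - φ/(-2/3)): its argument vanishes at φ = -2/3, a square-root branch point, modulus 2/3.
The radius of convergence is the smallest modulus among the singular points: 2/3.


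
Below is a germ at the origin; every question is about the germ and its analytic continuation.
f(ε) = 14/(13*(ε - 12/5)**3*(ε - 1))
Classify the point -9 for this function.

Denominator factors: ε - 1 = -10 at ε = -9; ε - 12/5 = -57/5 at ε = -9 — none vanishes.
So the germ continues analytically to -9.

The point is a regular point.


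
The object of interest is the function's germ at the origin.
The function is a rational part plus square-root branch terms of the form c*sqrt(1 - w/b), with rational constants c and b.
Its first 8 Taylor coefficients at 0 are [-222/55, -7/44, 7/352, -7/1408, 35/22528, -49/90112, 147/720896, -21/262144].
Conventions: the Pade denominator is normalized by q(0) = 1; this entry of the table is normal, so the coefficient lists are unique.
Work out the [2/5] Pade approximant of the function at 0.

Taylor coefficients needed (read off): a_0 = -222/55, a_1 = -7/44, a_2 = 7/352, a_3 = -7/1408, a_4 = 35/22528, a_5 = -49/90112, a_6 = 147/720896, a_7 = -21/262144.
Write the denominator as Q(w) = 1 + q1*w + q2*w^2 + q3*w^3 + q4*w^4 + q5*w^5. Requiring Q*f - P = O(w^8) with deg P <= 2 kills the coefficients of w^3..w^7 in Q*f:
  w^3: a_3 + q1*a_2 + q2*a_1 + q3*a_0 = 0, i.e. -7/1408 + (7/352)*q1 + (-7/44)*q2 + (-222/55)*q3 = 0.
  w^4: a_4 + q1*a_3 + q2*a_2 + q3*a_1 + q4*a_0 = 0, i.e. 35/22528 + (-7/1408)*q1 + (7/352)*q2 + (-7/44)*q3 + (-222/55)*q4 = 0.
  w^5: a_5 + q1*a_4 + q2*a_3 + q3*a_2 + q4*a_1 + q5*a_0 = 0, i.e. -49/90112 + (35/22528)*q1 + (-7/1408)*q2 + (7/352)*q3 + (-7/44)*q4 + (-222/55)*q5 = 0.
  w^6: a_6 + q1*a_5 + q2*a_4 + q3*a_3 + q4*a_2 + q5*a_1 = 0, i.e. 147/720896 + (-49/90112)*q1 + (35/22528)*q2 + (-7/1408)*q3 + (7/352)*q4 + (-7/44)*q5 = 0.
  w^7: a_7 + q1*a_6 + q2*a_5 + q3*a_4 + q4*a_3 + q5*a_2 = 0, i.e. -21/262144 + (147/720896)*q1 + (-49/90112)*q2 + (35/22528)*q3 + (-7/1408)*q4 + (7/352)*q5 = 0.
Solving this linear system: q1 = 86623991/142515856, q2 = 6218693/81437632, q3 = -1624625/1303002112, q4 = 642275/10424016896, q5 = -282635/83392135168.
The numerator is Q*f truncated at degree 2: P0 = a_0 = -222/55; P1 = a_1 + q1*a_0 = -930797261/356289640; P2 = a_2 + q1*a_1 + q2*a_0 = -156781581/407188160.

The Pade approximant has numerator coefficients [-222/55, -930797261/356289640, -156781581/407188160]; denominator coefficients [1, 86623991/142515856, 6218693/81437632, -1624625/1303002112, 642275/10424016896, -282635/83392135168].


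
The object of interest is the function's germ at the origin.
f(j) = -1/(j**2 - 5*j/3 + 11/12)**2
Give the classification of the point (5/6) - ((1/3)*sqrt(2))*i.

The denominator factor j**2 - 5*j/3 + 11/12 vanishes at (5/6) - ((1/3)*sqrt(2))*i and appears to the power 2; the numerator there equals -1, nonzero, and no other factor vanishes.
Hence a pole whose order is the multiplicity, 2.

The point is a pole of order 2.


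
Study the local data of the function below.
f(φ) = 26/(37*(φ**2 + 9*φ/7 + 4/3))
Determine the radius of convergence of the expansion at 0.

The radius of convergence is (2/3)*sqrt(3).

Denominator factor (φ**2 + 9*φ/7 + 4/3): discriminant -541/147, complex-conjugate roots (-9/14) + ((1/42)*sqrt(1623))*i and (-9/14) - ((1/42)*sqrt(1623))*i; poles of order 1, moduli (2/3)*sqrt(3) and (2/3)*sqrt(3).
The radius of convergence is the smallest modulus among the singular points: (2/3)*sqrt(3).


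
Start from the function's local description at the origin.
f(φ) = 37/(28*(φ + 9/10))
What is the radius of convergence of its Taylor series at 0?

The radius of convergence is 9/10.

Denominator factor (φ + 9/10): pole of order 1 at -9/10, modulus 9/10.
The radius of convergence is the smallest modulus among the singular points: 9/10.
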